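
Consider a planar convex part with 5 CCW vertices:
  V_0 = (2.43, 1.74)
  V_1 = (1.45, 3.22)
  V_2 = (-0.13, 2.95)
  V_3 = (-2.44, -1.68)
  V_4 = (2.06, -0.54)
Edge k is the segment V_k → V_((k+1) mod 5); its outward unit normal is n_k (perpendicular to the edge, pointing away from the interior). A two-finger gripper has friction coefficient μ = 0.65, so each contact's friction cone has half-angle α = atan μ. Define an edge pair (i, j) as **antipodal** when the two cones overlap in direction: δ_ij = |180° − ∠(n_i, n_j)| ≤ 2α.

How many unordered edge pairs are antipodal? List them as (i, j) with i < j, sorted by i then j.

count = 4; pairs: (0,2), (1,3), (2,3), (2,4)

α = atan 0.65 = 33.02°;  2α = 66.05°
n_0 = (+0.8338, +0.5521)
n_1 = (-0.1684, +0.9857)
n_2 = (-0.8948, +0.4464)
n_3 = (+0.2456, -0.9694)
n_4 = (+0.9871, -0.1602)
  (0,1): δ = 113.81°  ·
  (0,2): δ = 60.03°  ✓
  (0,3): δ = 70.70°  ·
  (0,4): δ = 137.27°  ·
  (1,2): δ = 126.21°  ·
  (1,3): δ = 4.52°  ✓
  (1,4): δ = 71.08°  ·
  (2,3): δ = 49.27°  ✓
  (2,4): δ = 17.30°  ✓
  (3,4): δ = 113.43°  ·
antipodal pairs: 4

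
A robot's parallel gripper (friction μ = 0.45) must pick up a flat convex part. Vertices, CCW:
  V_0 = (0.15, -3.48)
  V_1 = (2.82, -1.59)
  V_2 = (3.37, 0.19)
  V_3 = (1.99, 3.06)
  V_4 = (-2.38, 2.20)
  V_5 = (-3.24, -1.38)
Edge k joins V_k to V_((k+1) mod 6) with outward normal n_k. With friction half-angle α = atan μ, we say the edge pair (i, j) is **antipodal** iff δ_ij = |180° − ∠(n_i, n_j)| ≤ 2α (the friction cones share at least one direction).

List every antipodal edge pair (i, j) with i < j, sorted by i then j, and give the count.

count = 6; pairs: (0,3), (0,4), (1,4), (2,4), (2,5), (3,5)

α = atan 0.45 = 24.23°;  2α = 48.46°
n_0 = (+0.5778, -0.8162)
n_1 = (+0.9554, -0.2952)
n_2 = (+0.9012, +0.4333)
n_3 = (-0.1931, +0.9812)
n_4 = (-0.9723, +0.2336)
n_5 = (-0.5266, -0.8501)
  (0,1): δ = 142.46°  ·
  (0,2): δ = 99.61°  ·
  (0,3): δ = 24.16°  ✓
  (0,4): δ = 41.20°  ✓
  (0,5): δ = 112.93°  ·
  (1,2): δ = 137.15°  ·
  (1,3): δ = 61.70°  ·
  (1,4): δ = 3.66°  ✓
  (1,5): δ = 75.39°  ·
  (2,3): δ = 104.55°  ·
  (2,4): δ = 39.19°  ✓
  (2,5): δ = 32.54°  ✓
  (3,4): δ = 114.64°  ·
  (3,5): δ = 42.91°  ✓
  (4,5): δ = 108.27°  ·
antipodal pairs: 6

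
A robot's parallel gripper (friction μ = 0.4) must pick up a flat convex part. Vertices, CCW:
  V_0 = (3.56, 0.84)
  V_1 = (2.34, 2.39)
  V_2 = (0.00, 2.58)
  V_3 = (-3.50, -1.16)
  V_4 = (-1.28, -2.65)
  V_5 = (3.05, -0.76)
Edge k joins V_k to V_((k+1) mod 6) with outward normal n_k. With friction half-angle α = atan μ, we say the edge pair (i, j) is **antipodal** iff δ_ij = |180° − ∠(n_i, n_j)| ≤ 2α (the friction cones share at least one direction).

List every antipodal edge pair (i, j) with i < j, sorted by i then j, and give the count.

α = atan 0.4 = 21.80°;  2α = 43.60°
n_0 = (+0.7858, +0.6185)
n_1 = (+0.0809, +0.9967)
n_2 = (-0.7301, +0.6833)
n_3 = (-0.5573, -0.8303)
n_4 = (+0.4000, -0.9165)
n_5 = (+0.9528, -0.3037)
  (0,1): δ = 132.85°  ·
  (0,2): δ = 81.31°  ·
  (0,3): δ = 17.93°  ✓
  (0,4): δ = 75.37°  ·
  (0,5): δ = 124.11°  ·
  (1,2): δ = 128.46°  ·
  (1,3): δ = 29.23°  ✓
  (1,4): δ = 28.22°  ✓
  (1,5): δ = 76.96°  ·
  (2,3): δ = 80.77°  ·
  (2,4): δ = 23.32°  ✓
  (2,5): δ = 25.42°  ✓
  (3,4): δ = 122.55°  ·
  (3,5): δ = 73.81°  ·
  (4,5): δ = 131.26°  ·
antipodal pairs: 5

count = 5; pairs: (0,3), (1,3), (1,4), (2,4), (2,5)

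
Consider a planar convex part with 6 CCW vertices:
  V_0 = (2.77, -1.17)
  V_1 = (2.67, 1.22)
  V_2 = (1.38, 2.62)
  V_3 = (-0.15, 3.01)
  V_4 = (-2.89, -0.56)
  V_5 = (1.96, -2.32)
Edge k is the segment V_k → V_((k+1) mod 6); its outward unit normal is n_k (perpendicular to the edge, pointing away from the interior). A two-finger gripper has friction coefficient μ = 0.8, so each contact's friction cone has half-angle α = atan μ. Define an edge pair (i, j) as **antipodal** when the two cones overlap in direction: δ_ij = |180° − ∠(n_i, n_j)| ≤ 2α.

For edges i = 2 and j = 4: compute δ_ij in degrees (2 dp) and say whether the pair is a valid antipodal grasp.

α = atan 0.8 = 38.66°;  2α = 77.32°
edge 2: e_2 = (-1.53, +0.39);  n_2 = (+0.2470, +0.9690)
edge 4: e_4 = (+4.85, -1.76);  n_4 = (-0.3411, -0.9400)
∠(n_2, n_4) = 174.36°
δ = |180° − 174.36°| = 5.64°
5.64° ≤ 2α = 77.32°  →  valid

δ = 5.64°, valid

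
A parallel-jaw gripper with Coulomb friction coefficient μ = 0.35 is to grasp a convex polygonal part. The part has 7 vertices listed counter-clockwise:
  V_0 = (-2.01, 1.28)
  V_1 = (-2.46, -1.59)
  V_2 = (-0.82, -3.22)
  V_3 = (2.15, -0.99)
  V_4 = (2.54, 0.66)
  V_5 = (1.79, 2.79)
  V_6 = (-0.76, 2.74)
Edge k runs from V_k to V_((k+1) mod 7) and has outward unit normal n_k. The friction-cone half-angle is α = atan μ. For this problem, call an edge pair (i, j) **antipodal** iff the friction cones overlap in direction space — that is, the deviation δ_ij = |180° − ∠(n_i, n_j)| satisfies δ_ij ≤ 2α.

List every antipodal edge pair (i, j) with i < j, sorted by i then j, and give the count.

count = 6; pairs: (0,3), (0,4), (1,4), (2,5), (2,6), (3,6)

α = atan 0.35 = 19.29°;  2α = 38.58°
n_0 = (-0.9879, +0.1549)
n_1 = (-0.7049, -0.7093)
n_2 = (+0.6004, -0.7997)
n_3 = (+0.9732, -0.2300)
n_4 = (+0.9432, +0.3321)
n_5 = (-0.0196, +0.9998)
n_6 = (-0.7596, +0.6504)
  (0,1): δ = 125.91°  ·
  (0,2): δ = 44.19°  ·
  (0,3): δ = 4.39°  ✓
  (0,4): δ = 28.31°  ✓
  (0,5): δ = 100.03°  ·
  (0,6): δ = 148.34°  ·
  (1,2): δ = 98.27°  ·
  (1,3): δ = 58.47°  ·
  (1,4): δ = 25.78°  ✓
  (1,5): δ = 45.95°  ·
  (1,6): δ = 94.26°  ·
  (2,3): δ = 140.20°  ·
  (2,4): δ = 107.50°  ·
  (2,5): δ = 35.78°  ✓
  (2,6): δ = 12.53°  ✓
  (3,4): δ = 147.30°  ·
  (3,5): δ = 75.58°  ·
  (3,6): δ = 27.27°  ✓
  (4,5): δ = 108.27°  ·
  (4,6): δ = 59.97°  ·
  (5,6): δ = 131.69°  ·
antipodal pairs: 6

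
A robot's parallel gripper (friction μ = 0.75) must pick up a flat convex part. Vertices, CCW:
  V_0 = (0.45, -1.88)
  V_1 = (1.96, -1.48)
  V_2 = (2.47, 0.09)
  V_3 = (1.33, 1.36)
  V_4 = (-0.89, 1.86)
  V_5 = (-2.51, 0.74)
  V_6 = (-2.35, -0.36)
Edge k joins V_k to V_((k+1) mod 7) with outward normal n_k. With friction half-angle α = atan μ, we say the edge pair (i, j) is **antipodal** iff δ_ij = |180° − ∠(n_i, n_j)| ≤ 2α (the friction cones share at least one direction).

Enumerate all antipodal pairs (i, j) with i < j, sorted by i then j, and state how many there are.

count = 10; pairs: (0,2), (0,3), (0,4), (1,4), (1,5), (2,5), (2,6), (3,5), (3,6), (4,6)

α = atan 0.75 = 36.87°;  2α = 73.74°
n_0 = (+0.2561, -0.9667)
n_1 = (+0.9511, -0.3089)
n_2 = (+0.7442, +0.6680)
n_3 = (+0.2197, +0.9756)
n_4 = (-0.5687, +0.8226)
n_5 = (-0.9896, -0.1439)
n_6 = (-0.4771, -0.8789)
  (0,1): δ = 122.83°  ·
  (0,2): δ = 62.92°  ✓
  (0,3): δ = 27.53°  ✓
  (0,4): δ = 19.82°  ✓
  (0,5): δ = 83.44°  ·
  (0,6): δ = 136.67°  ·
  (1,2): δ = 120.09°  ·
  (1,3): δ = 84.70°  ·
  (1,4): δ = 37.35°  ✓
  (1,5): δ = 26.27°  ✓
  (1,6): δ = 79.50°  ·
  (2,3): δ = 144.61°  ·
  (2,4): δ = 97.25°  ·
  (2,5): δ = 33.64°  ✓
  (2,6): δ = 19.59°  ✓
  (3,4): δ = 132.65°  ·
  (3,5): δ = 69.03°  ✓
  (3,6): δ = 15.80°  ✓
  (4,5): δ = 116.38°  ·
  (4,6): δ = 63.15°  ✓
  (5,6): δ = 126.77°  ·
antipodal pairs: 10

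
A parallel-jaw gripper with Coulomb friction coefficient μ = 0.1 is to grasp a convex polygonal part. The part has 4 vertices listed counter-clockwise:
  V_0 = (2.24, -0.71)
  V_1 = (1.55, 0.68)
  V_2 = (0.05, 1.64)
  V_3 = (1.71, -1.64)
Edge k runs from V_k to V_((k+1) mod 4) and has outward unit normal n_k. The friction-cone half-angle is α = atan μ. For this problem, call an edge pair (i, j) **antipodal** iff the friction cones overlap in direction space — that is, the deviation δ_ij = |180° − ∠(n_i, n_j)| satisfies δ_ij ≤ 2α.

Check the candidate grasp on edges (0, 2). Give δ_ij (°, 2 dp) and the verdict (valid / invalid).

δ = 0.44°, valid

α = atan 0.1 = 5.71°;  2α = 11.42°
edge 0: e_0 = (-0.69, +1.39);  n_0 = (+0.8957, +0.4446)
edge 2: e_2 = (+1.66, -3.28);  n_2 = (-0.8922, -0.4516)
∠(n_0, n_2) = 179.56°
δ = |180° − 179.56°| = 0.44°
0.44° ≤ 2α = 11.42°  →  valid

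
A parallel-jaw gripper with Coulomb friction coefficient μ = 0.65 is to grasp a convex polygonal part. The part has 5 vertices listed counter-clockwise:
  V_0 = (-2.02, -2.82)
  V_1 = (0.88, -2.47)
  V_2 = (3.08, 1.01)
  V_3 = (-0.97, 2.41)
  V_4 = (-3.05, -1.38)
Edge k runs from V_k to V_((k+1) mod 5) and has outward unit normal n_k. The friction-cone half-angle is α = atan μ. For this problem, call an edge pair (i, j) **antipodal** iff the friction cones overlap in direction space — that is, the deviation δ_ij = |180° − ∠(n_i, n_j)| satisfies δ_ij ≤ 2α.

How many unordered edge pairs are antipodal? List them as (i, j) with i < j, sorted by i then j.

α = atan 0.65 = 33.02°;  2α = 66.05°
n_0 = (+0.1198, -0.9928)
n_1 = (+0.8453, -0.5344)
n_2 = (+0.3267, +0.9451)
n_3 = (-0.8767, +0.4811)
n_4 = (-0.8134, -0.5818)
  (0,1): δ = 129.18°  ·
  (0,2): δ = 25.95°  ✓
  (0,3): δ = 54.36°  ✓
  (0,4): δ = 118.69°  ·
  (1,2): δ = 76.77°  ·
  (1,3): δ = 3.54°  ✓
  (1,4): δ = 67.88°  ·
  (2,3): δ = 99.69°  ·
  (2,4): δ = 35.36°  ✓
  (3,4): δ = 115.67°  ·
antipodal pairs: 4

count = 4; pairs: (0,2), (0,3), (1,3), (2,4)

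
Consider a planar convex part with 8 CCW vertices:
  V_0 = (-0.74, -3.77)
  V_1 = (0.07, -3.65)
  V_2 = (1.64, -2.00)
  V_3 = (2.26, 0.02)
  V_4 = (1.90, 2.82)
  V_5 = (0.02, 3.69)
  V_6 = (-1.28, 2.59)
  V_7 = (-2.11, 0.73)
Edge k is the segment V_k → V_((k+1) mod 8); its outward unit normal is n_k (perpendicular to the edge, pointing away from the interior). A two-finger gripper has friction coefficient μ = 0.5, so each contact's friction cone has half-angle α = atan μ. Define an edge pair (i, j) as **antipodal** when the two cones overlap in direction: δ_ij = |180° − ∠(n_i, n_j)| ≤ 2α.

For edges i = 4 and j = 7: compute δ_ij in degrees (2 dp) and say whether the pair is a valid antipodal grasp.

α = atan 0.5 = 26.57°;  2α = 53.13°
edge 4: e_4 = (-1.88, +0.87);  n_4 = (+0.4200, +0.9075)
edge 7: e_7 = (+1.37, -4.50);  n_7 = (-0.9566, -0.2912)
∠(n_4, n_7) = 131.77°
δ = |180° − 131.77°| = 48.23°
48.23° ≤ 2α = 53.13°  →  valid

δ = 48.23°, valid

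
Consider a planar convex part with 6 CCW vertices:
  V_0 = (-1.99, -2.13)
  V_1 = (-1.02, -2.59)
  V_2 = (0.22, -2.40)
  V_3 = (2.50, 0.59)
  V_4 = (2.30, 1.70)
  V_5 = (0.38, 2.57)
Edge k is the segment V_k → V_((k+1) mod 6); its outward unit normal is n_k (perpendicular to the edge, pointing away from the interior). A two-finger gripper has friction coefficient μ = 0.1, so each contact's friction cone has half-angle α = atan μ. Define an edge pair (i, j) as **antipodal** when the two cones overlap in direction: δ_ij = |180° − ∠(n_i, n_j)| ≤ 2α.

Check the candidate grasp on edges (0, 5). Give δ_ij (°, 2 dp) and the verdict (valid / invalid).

α = atan 0.1 = 5.71°;  2α = 11.42°
edge 0: e_0 = (+0.97, -0.46);  n_0 = (-0.4285, -0.9035)
edge 5: e_5 = (-2.37, -4.70);  n_5 = (-0.8929, +0.4503)
∠(n_0, n_5) = 91.39°
δ = |180° − 91.39°| = 88.61°
88.61° > 2α = 11.42°  →  invalid

δ = 88.61°, invalid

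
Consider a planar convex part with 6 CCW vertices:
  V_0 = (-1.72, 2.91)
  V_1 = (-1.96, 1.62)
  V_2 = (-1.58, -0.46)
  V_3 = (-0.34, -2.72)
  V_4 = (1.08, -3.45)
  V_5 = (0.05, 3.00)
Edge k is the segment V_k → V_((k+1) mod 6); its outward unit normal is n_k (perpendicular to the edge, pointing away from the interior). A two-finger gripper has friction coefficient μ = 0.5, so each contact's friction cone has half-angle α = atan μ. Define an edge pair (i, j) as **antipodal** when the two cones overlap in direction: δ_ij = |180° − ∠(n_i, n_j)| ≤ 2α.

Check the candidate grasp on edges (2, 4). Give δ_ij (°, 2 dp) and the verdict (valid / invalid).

α = atan 0.5 = 26.57°;  2α = 53.13°
edge 2: e_2 = (+1.24, -2.26);  n_2 = (-0.8767, -0.4810)
edge 4: e_4 = (-1.03, +6.45);  n_4 = (+0.9875, +0.1577)
∠(n_2, n_4) = 160.32°
δ = |180° − 160.32°| = 19.68°
19.68° ≤ 2α = 53.13°  →  valid

δ = 19.68°, valid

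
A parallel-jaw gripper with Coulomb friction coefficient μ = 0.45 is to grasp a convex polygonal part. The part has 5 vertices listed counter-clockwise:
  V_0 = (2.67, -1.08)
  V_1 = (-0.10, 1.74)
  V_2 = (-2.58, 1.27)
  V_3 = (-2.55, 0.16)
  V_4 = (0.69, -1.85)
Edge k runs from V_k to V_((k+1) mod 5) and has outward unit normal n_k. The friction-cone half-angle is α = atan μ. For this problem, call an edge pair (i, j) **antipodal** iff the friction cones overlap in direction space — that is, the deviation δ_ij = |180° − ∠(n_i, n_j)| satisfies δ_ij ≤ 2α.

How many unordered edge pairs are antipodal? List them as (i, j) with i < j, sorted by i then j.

α = atan 0.45 = 24.23°;  2α = 48.46°
n_0 = (+0.7134, +0.7008)
n_1 = (-0.1862, +0.9825)
n_2 = (-0.9996, -0.0270)
n_3 = (-0.5272, -0.8498)
n_4 = (+0.3624, -0.9320)
  (0,1): δ = 123.76°  ·
  (0,2): δ = 42.94°  ✓
  (0,3): δ = 13.70°  ✓
  (0,4): δ = 66.76°  ·
  (1,2): δ = 99.18°  ·
  (1,3): δ = 42.55°  ✓
  (1,4): δ = 10.52°  ✓
  (2,3): δ = 123.36°  ·
  (2,4): δ = 70.30°  ·
  (3,4): δ = 126.94°  ·
antipodal pairs: 4

count = 4; pairs: (0,2), (0,3), (1,3), (1,4)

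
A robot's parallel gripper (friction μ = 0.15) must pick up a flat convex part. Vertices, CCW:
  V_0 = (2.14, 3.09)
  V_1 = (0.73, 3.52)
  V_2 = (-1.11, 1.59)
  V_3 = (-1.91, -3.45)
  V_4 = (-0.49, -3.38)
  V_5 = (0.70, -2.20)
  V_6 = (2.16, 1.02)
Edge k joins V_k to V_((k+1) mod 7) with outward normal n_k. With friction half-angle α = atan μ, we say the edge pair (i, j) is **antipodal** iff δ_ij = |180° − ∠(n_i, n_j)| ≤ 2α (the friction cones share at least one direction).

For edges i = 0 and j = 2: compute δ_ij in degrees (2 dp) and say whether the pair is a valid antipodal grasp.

δ = 82.06°, invalid

α = atan 0.15 = 8.53°;  2α = 17.06°
edge 0: e_0 = (-1.41, +0.43);  n_0 = (+0.2917, +0.9565)
edge 2: e_2 = (-0.80, -5.04);  n_2 = (-0.9876, +0.1568)
∠(n_0, n_2) = 97.94°
δ = |180° − 97.94°| = 82.06°
82.06° > 2α = 17.06°  →  invalid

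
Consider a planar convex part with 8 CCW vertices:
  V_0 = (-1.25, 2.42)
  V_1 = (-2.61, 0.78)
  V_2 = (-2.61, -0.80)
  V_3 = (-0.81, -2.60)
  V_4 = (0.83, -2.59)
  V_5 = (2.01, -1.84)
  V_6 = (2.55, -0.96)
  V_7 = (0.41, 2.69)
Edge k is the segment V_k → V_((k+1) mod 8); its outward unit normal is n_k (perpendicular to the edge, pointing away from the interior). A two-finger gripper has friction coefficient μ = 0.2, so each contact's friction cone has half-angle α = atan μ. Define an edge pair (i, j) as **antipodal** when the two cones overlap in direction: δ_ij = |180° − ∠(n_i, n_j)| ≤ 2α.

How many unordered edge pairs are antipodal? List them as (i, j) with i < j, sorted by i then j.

count = 4; pairs: (0,4), (0,5), (2,6), (3,7)

α = atan 0.2 = 11.31°;  2α = 22.62°
n_0 = (-0.7698, +0.6383)
n_1 = (-1.0000, -0.0000)
n_2 = (-0.7071, -0.7071)
n_3 = (+0.0061, -1.0000)
n_4 = (+0.5364, -0.8440)
n_5 = (+0.8523, -0.5230)
n_6 = (+0.8627, +0.5058)
n_7 = (-0.1605, +0.9870)
  (0,1): δ = 140.33°  ·
  (0,2): δ = 95.33°  ·
  (0,3): δ = 49.98°  ·
  (0,4): δ = 17.89°  ✓
  (0,5): δ = 8.13°  ✓
  (0,6): δ = 70.05°  ·
  (0,7): δ = 138.91°  ·
  (1,2): δ = 135.00°  ·
  (1,3): δ = 89.65°  ·
  (1,4): δ = 57.56°  ·
  (1,5): δ = 31.53°  ·
  (1,6): δ = 30.38°  ·
  (1,7): δ = 99.24°  ·
  (2,3): δ = 134.65°  ·
  (2,4): δ = 102.56°  ·
  (2,5): δ = 76.53°  ·
  (2,6): δ = 14.62°  ✓
  (2,7): δ = 54.24°  ·
  (3,4): δ = 147.91°  ·
  (3,5): δ = 121.88°  ·
  (3,6): δ = 59.97°  ·
  (3,7): δ = 8.89°  ✓
  (4,5): δ = 153.97°  ·
  (4,6): δ = 92.06°  ·
  (4,7): δ = 23.20°  ·
  (5,6): δ = 118.08°  ·
  (5,7): δ = 49.23°  ·
  (6,7): δ = 111.14°  ·
antipodal pairs: 4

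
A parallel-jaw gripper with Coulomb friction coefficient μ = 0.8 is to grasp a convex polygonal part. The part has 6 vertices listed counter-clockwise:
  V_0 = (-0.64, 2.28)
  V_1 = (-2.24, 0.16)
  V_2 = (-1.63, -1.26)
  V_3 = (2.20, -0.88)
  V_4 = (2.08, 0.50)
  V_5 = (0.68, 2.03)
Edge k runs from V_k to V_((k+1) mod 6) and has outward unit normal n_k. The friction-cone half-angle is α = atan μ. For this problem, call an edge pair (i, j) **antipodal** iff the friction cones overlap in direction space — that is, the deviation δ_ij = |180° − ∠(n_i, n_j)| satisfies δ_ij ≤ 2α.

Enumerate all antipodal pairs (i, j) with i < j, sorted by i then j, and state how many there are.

α = atan 0.8 = 38.66°;  2α = 77.32°
n_0 = (-0.7982, +0.6024)
n_1 = (-0.9188, -0.3947)
n_2 = (+0.0987, -0.9951)
n_3 = (+0.9962, +0.0866)
n_4 = (+0.7378, +0.6751)
n_5 = (+0.1861, +0.9825)
  (0,1): δ = 119.71°  ·
  (0,2): δ = 47.29°  ✓
  (0,3): δ = 42.01°  ✓
  (0,4): δ = 79.50°  ·
  (0,5): δ = 116.32°  ·
  (1,2): δ = 107.58°  ·
  (1,3): δ = 18.28°  ✓
  (1,4): δ = 19.21°  ✓
  (1,5): δ = 56.03°  ✓
  (2,3): δ = 90.70°  ·
  (2,4): δ = 53.21°  ✓
  (2,5): δ = 16.39°  ✓
  (3,4): δ = 142.51°  ·
  (3,5): δ = 105.69°  ·
  (4,5): δ = 143.18°  ·
antipodal pairs: 7

count = 7; pairs: (0,2), (0,3), (1,3), (1,4), (1,5), (2,4), (2,5)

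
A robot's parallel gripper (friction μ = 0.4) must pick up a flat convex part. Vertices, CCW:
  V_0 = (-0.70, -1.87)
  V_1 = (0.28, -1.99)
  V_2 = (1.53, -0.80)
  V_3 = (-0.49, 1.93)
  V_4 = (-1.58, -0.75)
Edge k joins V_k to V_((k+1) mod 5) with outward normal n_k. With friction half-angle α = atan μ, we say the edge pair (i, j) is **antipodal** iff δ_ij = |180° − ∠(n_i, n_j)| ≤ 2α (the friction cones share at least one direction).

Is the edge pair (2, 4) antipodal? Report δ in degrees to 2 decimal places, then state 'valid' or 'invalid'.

α = atan 0.4 = 21.80°;  2α = 43.60°
edge 2: e_2 = (-2.02, +2.73);  n_2 = (+0.8039, +0.5948)
edge 4: e_4 = (+0.88, -1.12);  n_4 = (-0.7863, -0.6178)
∠(n_2, n_4) = 178.34°
δ = |180° − 178.34°| = 1.66°
1.66° ≤ 2α = 43.60°  →  valid

δ = 1.66°, valid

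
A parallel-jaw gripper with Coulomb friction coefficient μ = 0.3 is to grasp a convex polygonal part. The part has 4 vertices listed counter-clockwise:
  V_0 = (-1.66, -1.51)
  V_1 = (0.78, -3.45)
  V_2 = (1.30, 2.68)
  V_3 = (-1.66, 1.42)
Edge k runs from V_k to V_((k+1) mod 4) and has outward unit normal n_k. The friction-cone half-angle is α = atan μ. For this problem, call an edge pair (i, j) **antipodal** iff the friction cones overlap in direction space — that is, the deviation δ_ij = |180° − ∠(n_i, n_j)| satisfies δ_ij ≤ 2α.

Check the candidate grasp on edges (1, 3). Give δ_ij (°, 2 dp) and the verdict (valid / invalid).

δ = 4.85°, valid

α = atan 0.3 = 16.70°;  2α = 33.40°
edge 1: e_1 = (+0.52, +6.13);  n_1 = (+0.9964, -0.0845)
edge 3: e_3 = (+0.00, -2.93);  n_3 = (-1.0000, -0.0000)
∠(n_1, n_3) = 175.15°
δ = |180° − 175.15°| = 4.85°
4.85° ≤ 2α = 33.40°  →  valid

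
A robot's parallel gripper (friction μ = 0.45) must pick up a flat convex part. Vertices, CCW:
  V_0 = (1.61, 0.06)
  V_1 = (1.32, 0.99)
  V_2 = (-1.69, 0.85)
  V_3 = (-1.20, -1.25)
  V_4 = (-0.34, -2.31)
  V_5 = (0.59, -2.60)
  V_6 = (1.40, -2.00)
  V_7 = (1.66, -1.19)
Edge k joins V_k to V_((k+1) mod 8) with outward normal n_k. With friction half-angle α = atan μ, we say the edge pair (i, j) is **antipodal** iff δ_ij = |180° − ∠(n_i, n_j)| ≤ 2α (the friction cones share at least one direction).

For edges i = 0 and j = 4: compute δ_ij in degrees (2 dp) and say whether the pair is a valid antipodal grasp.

α = atan 0.45 = 24.23°;  2α = 48.46°
edge 0: e_0 = (-0.29, +0.93);  n_0 = (+0.9547, +0.2977)
edge 4: e_4 = (+0.93, -0.29);  n_4 = (-0.2977, -0.9547)
∠(n_0, n_4) = 124.64°
δ = |180° − 124.64°| = 55.36°
55.36° > 2α = 48.46°  →  invalid

δ = 55.36°, invalid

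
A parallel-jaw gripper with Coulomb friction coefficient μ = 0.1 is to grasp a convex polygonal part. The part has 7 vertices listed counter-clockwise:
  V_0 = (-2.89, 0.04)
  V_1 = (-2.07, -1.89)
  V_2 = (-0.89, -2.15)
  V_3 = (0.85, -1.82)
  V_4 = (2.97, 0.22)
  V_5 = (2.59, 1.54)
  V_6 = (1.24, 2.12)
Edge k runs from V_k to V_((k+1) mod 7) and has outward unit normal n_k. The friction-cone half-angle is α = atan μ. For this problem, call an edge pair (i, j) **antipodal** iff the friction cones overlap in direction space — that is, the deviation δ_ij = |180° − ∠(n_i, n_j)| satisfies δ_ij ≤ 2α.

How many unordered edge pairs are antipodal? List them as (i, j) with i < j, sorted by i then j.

α = atan 0.1 = 5.71°;  2α = 11.42°
n_0 = (-0.9204, -0.3910)
n_1 = (-0.2152, -0.9766)
n_2 = (+0.1863, -0.9825)
n_3 = (+0.6934, -0.7206)
n_4 = (+0.9610, +0.2766)
n_5 = (+0.3947, +0.9188)
n_6 = (-0.4498, +0.8931)
  (0,1): δ = 125.45°  ·
  (0,2): δ = 102.28°  ·
  (0,3): δ = 69.12°  ·
  (0,4): δ = 6.96°  ✓
  (0,5): δ = 43.73°  ·
  (0,6): δ = 93.71°  ·
  (1,2): δ = 156.84°  ·
  (1,3): δ = 123.68°  ·
  (1,4): δ = 61.51°  ·
  (1,5): δ = 10.82°  ✓
  (1,6): δ = 39.16°  ·
  (2,3): δ = 146.84°  ·
  (2,4): δ = 84.68°  ·
  (2,5): δ = 33.99°  ·
  (2,6): δ = 15.99°  ·
  (3,4): δ = 117.84°  ·
  (3,5): δ = 67.15°  ·
  (3,6): δ = 17.17°  ·
  (4,5): δ = 129.31°  ·
  (4,6): δ = 79.33°  ·
  (5,6): δ = 130.02°  ·
antipodal pairs: 2

count = 2; pairs: (0,4), (1,5)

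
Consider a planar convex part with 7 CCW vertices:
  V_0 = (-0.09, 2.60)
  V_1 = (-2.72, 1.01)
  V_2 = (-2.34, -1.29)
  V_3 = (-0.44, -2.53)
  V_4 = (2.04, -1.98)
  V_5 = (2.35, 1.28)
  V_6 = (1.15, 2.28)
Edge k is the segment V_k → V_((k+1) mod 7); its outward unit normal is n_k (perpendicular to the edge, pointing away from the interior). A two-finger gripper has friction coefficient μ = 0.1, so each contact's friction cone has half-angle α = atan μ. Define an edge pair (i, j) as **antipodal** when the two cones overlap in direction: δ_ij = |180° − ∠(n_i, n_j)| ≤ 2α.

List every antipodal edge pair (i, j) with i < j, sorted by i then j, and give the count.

count = 1; pairs: (2,5)

α = atan 0.1 = 5.71°;  2α = 11.42°
n_0 = (-0.5174, +0.8558)
n_1 = (-0.9866, -0.1630)
n_2 = (-0.5465, -0.8374)
n_3 = (+0.2165, -0.9763)
n_4 = (+0.9955, -0.0947)
n_5 = (+0.6402, +0.7682)
n_6 = (+0.2499, +0.9683)
  (0,1): δ = 111.77°  ·
  (0,2): δ = 64.29°  ·
  (0,3): δ = 18.65°  ·
  (0,4): δ = 53.41°  ·
  (0,5): δ = 109.04°  ·
  (0,6): δ = 134.37°  ·
  (1,2): δ = 132.51°  ·
  (1,3): δ = 86.88°  ·
  (1,4): δ = 14.81°  ·
  (1,5): δ = 40.81°  ·
  (1,6): δ = 66.15°  ·
  (2,3): δ = 134.37°  ·
  (2,4): δ = 62.30°  ·
  (2,5): δ = 6.68°  ✓
  (2,6): δ = 18.66°  ·
  (3,4): δ = 107.94°  ·
  (3,5): δ = 52.31°  ·
  (3,6): δ = 26.97°  ·
  (4,5): δ = 124.37°  ·
  (4,6): δ = 99.04°  ·
  (5,6): δ = 154.66°  ·
antipodal pairs: 1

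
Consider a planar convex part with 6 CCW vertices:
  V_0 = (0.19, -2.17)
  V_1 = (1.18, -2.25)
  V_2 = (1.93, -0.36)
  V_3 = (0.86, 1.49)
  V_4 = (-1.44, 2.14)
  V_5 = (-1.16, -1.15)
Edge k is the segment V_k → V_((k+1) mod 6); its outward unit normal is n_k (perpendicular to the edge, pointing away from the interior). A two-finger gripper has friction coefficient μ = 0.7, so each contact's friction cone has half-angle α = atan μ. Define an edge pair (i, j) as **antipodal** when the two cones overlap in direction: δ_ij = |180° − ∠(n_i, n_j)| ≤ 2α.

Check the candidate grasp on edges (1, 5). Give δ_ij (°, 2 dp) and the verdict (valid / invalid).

α = atan 0.7 = 34.99°;  2α = 69.98°
edge 1: e_1 = (+0.75, +1.89);  n_1 = (+0.9295, -0.3688)
edge 5: e_5 = (+1.35, -1.02);  n_5 = (-0.6028, -0.7979)
∠(n_1, n_5) = 105.43°
δ = |180° − 105.43°| = 74.57°
74.57° > 2α = 69.98°  →  invalid

δ = 74.57°, invalid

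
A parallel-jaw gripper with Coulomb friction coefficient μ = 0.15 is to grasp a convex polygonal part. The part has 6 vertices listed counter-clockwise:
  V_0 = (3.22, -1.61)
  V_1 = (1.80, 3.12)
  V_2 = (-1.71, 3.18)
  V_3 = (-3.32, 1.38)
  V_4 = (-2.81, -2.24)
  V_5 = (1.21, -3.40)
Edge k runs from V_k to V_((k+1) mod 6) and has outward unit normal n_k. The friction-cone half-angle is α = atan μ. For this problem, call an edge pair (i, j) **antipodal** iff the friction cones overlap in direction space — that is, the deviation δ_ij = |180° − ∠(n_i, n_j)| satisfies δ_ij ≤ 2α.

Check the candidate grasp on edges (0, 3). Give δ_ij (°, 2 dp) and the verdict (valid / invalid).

δ = 8.69°, valid

α = atan 0.15 = 8.53°;  2α = 17.06°
edge 0: e_0 = (-1.42, +4.73);  n_0 = (+0.9578, +0.2875)
edge 3: e_3 = (+0.51, -3.62);  n_3 = (-0.9902, -0.1395)
∠(n_0, n_3) = 171.31°
δ = |180° − 171.31°| = 8.69°
8.69° ≤ 2α = 17.06°  →  valid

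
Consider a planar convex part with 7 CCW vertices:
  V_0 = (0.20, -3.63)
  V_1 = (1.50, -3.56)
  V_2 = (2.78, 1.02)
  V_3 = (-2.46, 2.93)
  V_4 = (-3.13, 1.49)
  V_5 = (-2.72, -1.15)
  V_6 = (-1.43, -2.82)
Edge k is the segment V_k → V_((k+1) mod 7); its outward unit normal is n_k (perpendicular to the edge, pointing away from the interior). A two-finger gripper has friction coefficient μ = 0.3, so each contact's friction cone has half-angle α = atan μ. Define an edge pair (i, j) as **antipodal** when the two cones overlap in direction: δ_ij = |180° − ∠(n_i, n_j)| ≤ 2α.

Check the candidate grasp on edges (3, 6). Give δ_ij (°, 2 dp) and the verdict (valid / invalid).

δ = 91.47°, invalid

α = atan 0.3 = 16.70°;  2α = 33.40°
edge 3: e_3 = (-0.67, -1.44);  n_3 = (-0.9067, +0.4219)
edge 6: e_6 = (+1.63, -0.81);  n_6 = (-0.4450, -0.8955)
∠(n_3, n_6) = 88.53°
δ = |180° − 88.53°| = 91.47°
91.47° > 2α = 33.40°  →  invalid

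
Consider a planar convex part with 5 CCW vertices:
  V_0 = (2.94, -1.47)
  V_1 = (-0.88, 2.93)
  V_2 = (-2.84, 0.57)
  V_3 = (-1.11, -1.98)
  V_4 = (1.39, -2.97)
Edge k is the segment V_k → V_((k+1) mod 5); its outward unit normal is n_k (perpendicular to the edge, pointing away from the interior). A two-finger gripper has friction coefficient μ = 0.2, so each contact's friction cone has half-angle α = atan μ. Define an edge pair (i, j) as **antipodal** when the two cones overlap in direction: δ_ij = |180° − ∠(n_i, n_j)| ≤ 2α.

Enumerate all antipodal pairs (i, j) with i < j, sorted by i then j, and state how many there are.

count = 2; pairs: (0,2), (1,4)

α = atan 0.2 = 11.31°;  2α = 22.62°
n_0 = (+0.7551, +0.6556)
n_1 = (-0.7693, +0.6389)
n_2 = (-0.8275, -0.5614)
n_3 = (-0.3682, -0.9298)
n_4 = (+0.6954, -0.7186)
  (0,1): δ = 80.67°  ·
  (0,2): δ = 6.81°  ✓
  (0,3): δ = 27.43°  ·
  (0,4): δ = 93.10°  ·
  (1,2): δ = 106.14°  ·
  (1,3): δ = 71.89°  ·
  (1,4): δ = 6.23°  ✓
  (2,3): δ = 145.76°  ·
  (2,4): δ = 80.09°  ·
  (3,4): δ = 114.34°  ·
antipodal pairs: 2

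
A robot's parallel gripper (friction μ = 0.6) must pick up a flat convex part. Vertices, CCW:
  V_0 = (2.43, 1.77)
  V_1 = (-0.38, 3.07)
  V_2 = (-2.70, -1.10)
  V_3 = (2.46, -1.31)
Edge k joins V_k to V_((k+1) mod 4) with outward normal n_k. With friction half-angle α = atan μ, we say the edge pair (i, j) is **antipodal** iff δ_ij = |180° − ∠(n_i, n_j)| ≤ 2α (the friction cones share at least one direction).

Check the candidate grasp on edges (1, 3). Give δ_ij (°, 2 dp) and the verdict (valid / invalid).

α = atan 0.6 = 30.96°;  2α = 61.93°
edge 1: e_1 = (-2.32, -4.17);  n_1 = (-0.8739, +0.4862)
edge 3: e_3 = (-0.03, +3.08);  n_3 = (+1.0000, +0.0097)
∠(n_1, n_3) = 150.35°
δ = |180° − 150.35°| = 29.65°
29.65° ≤ 2α = 61.93°  →  valid

δ = 29.65°, valid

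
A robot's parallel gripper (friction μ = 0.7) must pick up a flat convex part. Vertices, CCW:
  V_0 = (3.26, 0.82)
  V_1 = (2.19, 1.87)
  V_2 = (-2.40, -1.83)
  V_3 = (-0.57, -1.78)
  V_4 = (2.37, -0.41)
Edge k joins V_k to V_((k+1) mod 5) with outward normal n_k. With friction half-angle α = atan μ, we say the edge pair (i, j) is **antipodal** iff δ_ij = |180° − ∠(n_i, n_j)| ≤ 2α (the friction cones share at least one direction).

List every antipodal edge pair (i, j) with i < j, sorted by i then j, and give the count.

count = 5; pairs: (0,2), (0,3), (1,2), (1,3), (1,4)

α = atan 0.7 = 34.99°;  2α = 69.98°
n_0 = (+0.7004, +0.7137)
n_1 = (-0.6276, +0.7785)
n_2 = (+0.0273, -0.9996)
n_3 = (+0.4224, -0.9064)
n_4 = (+0.8102, -0.5862)
  (0,1): δ = 96.67°  ·
  (0,2): δ = 46.02°  ✓
  (0,3): δ = 69.44°  ✓
  (0,4): δ = 98.57°  ·
  (1,2): δ = 37.31°  ✓
  (1,3): δ = 13.89°  ✓
  (1,4): δ = 15.24°  ✓
  (2,3): δ = 156.58°  ·
  (2,4): δ = 127.45°  ·
  (3,4): δ = 150.87°  ·
antipodal pairs: 5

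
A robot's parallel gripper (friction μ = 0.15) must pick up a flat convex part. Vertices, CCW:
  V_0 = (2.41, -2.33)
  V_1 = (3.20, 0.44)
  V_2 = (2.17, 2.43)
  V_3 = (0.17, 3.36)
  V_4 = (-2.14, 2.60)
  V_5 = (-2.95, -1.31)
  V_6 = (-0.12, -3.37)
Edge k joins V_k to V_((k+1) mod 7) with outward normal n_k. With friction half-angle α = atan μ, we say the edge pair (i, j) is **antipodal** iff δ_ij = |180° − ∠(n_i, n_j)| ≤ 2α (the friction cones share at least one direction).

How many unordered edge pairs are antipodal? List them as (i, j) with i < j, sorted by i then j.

count = 3; pairs: (0,4), (2,5), (3,6)

α = atan 0.15 = 8.53°;  2α = 17.06°
n_0 = (+0.9617, -0.2743)
n_1 = (+0.8881, +0.4597)
n_2 = (+0.4216, +0.9068)
n_3 = (-0.3125, +0.9499)
n_4 = (-0.9792, +0.2029)
n_5 = (-0.5885, -0.8085)
n_6 = (+0.3802, -0.9249)
  (0,1): δ = 136.72°  ·
  (0,2): δ = 99.02°  ·
  (0,3): δ = 55.87°  ·
  (0,4): δ = 4.21°  ✓
  (0,5): δ = 69.87°  ·
  (0,6): δ = 128.26°  ·
  (1,2): δ = 142.30°  ·
  (1,3): δ = 99.15°  ·
  (1,4): δ = 39.07°  ·
  (1,5): δ = 26.58°  ·
  (1,6): δ = 84.98°  ·
  (2,3): δ = 136.85°  ·
  (2,4): δ = 76.77°  ·
  (2,5): δ = 11.11°  ✓
  (2,6): δ = 47.28°  ·
  (3,4): δ = 119.92°  ·
  (3,5): δ = 54.26°  ·
  (3,6): δ = 4.13°  ✓
  (4,5): δ = 114.35°  ·
  (4,6): δ = 55.95°  ·
  (5,6): δ = 121.60°  ·
antipodal pairs: 3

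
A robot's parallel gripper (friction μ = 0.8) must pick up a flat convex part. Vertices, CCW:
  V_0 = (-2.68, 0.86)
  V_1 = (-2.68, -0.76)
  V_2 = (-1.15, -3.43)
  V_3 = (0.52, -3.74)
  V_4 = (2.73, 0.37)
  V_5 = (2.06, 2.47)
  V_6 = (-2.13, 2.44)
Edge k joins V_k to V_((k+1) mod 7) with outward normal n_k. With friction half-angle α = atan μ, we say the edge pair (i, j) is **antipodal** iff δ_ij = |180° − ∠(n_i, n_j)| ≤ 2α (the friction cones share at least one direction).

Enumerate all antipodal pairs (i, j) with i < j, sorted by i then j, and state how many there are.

α = atan 0.8 = 38.66°;  2α = 77.32°
n_0 = (-1.0000, -0.0000)
n_1 = (-0.8676, -0.4972)
n_2 = (-0.1825, -0.9832)
n_3 = (+0.8807, -0.4736)
n_4 = (+0.9527, +0.3040)
n_5 = (-0.0072, +1.0000)
n_6 = (-0.9444, +0.3288)
  (0,1): δ = 150.19°  ·
  (0,2): δ = 100.52°  ·
  (0,3): δ = 28.27°  ✓
  (0,4): δ = 17.70°  ✓
  (0,5): δ = 90.41°  ·
  (0,6): δ = 160.81°  ·
  (1,2): δ = 130.33°  ·
  (1,3): δ = 58.08°  ✓
  (1,4): δ = 12.12°  ✓
  (1,5): δ = 60.60°  ✓
  (1,6): δ = 130.99°  ·
  (2,3): δ = 107.75°  ·
  (2,4): δ = 61.79°  ✓
  (2,5): δ = 10.93°  ✓
  (2,6): δ = 81.32°  ·
  (3,4): δ = 134.04°  ·
  (3,5): δ = 61.32°  ✓
  (3,6): δ = 9.07°  ✓
  (4,5): δ = 107.28°  ·
  (4,6): δ = 36.89°  ✓
  (5,6): δ = 109.60°  ·
antipodal pairs: 10

count = 10; pairs: (0,3), (0,4), (1,3), (1,4), (1,5), (2,4), (2,5), (3,5), (3,6), (4,6)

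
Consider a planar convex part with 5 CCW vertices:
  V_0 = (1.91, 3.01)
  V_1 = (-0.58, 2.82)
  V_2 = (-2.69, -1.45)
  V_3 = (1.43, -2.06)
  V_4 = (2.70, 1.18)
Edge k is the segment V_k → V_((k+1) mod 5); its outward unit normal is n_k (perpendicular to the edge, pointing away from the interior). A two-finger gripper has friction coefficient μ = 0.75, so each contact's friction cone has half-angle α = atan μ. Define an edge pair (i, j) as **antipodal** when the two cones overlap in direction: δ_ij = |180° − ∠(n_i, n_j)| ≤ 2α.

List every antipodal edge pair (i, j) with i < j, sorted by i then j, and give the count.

count = 6; pairs: (0,2), (0,3), (1,2), (1,3), (1,4), (2,4)

α = atan 0.75 = 36.87°;  2α = 73.74°
n_0 = (-0.0761, +0.9971)
n_1 = (-0.8965, +0.4430)
n_2 = (-0.1465, -0.9892)
n_3 = (+0.9310, -0.3649)
n_4 = (+0.9181, +0.3963)
  (0,1): δ = 120.66°  ·
  (0,2): δ = 12.79°  ✓
  (0,3): δ = 64.23°  ✓
  (0,4): δ = 108.99°  ·
  (1,2): δ = 72.13°  ✓
  (1,3): δ = 4.89°  ✓
  (1,4): δ = 49.65°  ✓
  (2,3): δ = 102.98°  ·
  (2,4): δ = 58.23°  ✓
  (3,4): δ = 135.25°  ·
antipodal pairs: 6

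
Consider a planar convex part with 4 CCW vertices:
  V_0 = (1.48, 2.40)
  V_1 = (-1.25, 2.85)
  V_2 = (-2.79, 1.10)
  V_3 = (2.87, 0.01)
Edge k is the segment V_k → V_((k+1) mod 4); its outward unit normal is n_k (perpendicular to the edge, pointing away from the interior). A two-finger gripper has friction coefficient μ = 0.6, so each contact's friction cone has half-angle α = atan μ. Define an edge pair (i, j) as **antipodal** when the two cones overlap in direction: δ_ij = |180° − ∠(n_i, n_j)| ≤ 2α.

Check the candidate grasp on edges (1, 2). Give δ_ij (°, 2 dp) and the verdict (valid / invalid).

α = atan 0.6 = 30.96°;  2α = 61.93°
edge 1: e_1 = (-1.54, -1.75);  n_1 = (-0.7507, +0.6606)
edge 2: e_2 = (+5.66, -1.09);  n_2 = (-0.1891, -0.9820)
∠(n_1, n_2) = 120.45°
δ = |180° − 120.45°| = 59.55°
59.55° ≤ 2α = 61.93°  →  valid

δ = 59.55°, valid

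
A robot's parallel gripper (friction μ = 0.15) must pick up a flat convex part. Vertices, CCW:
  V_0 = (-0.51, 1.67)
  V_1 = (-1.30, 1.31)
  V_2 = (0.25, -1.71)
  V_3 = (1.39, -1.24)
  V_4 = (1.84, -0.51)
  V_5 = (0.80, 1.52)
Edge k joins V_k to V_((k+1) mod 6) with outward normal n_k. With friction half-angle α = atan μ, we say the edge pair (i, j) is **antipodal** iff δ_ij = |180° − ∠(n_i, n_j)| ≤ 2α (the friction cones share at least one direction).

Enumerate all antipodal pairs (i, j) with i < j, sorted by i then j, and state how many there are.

count = 2; pairs: (0,2), (1,4)

α = atan 0.15 = 8.53°;  2α = 17.06°
n_0 = (-0.4147, +0.9100)
n_1 = (-0.8897, -0.4566)
n_2 = (+0.3812, -0.9245)
n_3 = (+0.8513, -0.5247)
n_4 = (+0.8900, +0.4560)
n_5 = (+0.1138, +0.9935)
  (0,1): δ = 87.33°  ·
  (0,2): δ = 2.09°  ✓
  (0,3): δ = 33.85°  ·
  (0,4): δ = 92.63°  ·
  (0,5): δ = 148.97°  ·
  (1,2): δ = 94.76°  ·
  (1,3): δ = 58.82°  ·
  (1,4): δ = 0.04°  ✓
  (1,5): δ = 56.30°  ·
  (2,3): δ = 144.06°  ·
  (2,4): δ = 85.28°  ·
  (2,5): δ = 28.94°  ·
  (3,4): δ = 121.22°  ·
  (3,5): δ = 64.88°  ·
  (4,5): δ = 123.66°  ·
antipodal pairs: 2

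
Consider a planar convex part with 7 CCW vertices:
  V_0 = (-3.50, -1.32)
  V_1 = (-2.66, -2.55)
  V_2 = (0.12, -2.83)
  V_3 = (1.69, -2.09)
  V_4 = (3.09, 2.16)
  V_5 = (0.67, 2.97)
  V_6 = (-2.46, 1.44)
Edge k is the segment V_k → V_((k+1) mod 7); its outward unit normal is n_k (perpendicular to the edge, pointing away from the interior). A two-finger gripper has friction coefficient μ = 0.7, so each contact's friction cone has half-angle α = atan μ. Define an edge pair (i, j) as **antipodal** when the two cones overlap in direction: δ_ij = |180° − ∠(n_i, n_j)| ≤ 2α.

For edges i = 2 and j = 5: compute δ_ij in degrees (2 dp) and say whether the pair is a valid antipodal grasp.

α = atan 0.7 = 34.99°;  2α = 69.98°
edge 2: e_2 = (+1.57, +0.74);  n_2 = (+0.4264, -0.9046)
edge 5: e_5 = (-3.13, -1.53);  n_5 = (-0.4392, +0.8984)
∠(n_2, n_5) = 179.19°
δ = |180° − 179.19°| = 0.81°
0.81° ≤ 2α = 69.98°  →  valid

δ = 0.81°, valid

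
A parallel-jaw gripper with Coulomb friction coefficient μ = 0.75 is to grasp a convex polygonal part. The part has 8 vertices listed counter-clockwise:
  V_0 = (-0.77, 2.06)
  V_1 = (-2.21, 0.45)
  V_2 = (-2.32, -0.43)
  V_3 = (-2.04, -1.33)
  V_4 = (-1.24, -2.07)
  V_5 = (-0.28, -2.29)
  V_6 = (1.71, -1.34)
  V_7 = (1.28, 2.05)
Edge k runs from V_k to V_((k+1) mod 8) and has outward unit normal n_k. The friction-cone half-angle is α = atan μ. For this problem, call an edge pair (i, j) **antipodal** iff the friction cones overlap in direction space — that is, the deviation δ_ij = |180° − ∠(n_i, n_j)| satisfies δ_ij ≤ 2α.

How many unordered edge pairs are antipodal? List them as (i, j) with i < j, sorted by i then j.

α = atan 0.75 = 36.87°;  2α = 73.74°
n_0 = (-0.7454, +0.6667)
n_1 = (-0.9923, +0.1240)
n_2 = (-0.9549, -0.2971)
n_3 = (-0.6790, -0.7341)
n_4 = (-0.2234, -0.9747)
n_5 = (+0.4308, -0.9024)
n_6 = (+0.9921, +0.1258)
n_7 = (+0.0049, +1.0000)
  (0,1): δ = 145.32°  ·
  (0,2): δ = 120.91°  ·
  (0,3): δ = 90.96°  ·
  (0,4): δ = 61.10°  ✓
  (0,5): δ = 22.67°  ✓
  (0,6): δ = 49.04°  ✓
  (0,7): δ = 131.53°  ·
  (1,2): δ = 155.59°  ·
  (1,3): δ = 125.64°  ·
  (1,4): δ = 95.78°  ·
  (1,5): δ = 57.36°  ✓
  (1,6): δ = 14.35°  ✓
  (1,7): δ = 96.85°  ·
  (2,3): δ = 150.05°  ·
  (2,4): δ = 120.19°  ·
  (2,5): δ = 81.76°  ·
  (2,6): δ = 10.05°  ✓
  (2,7): δ = 72.44°  ✓
  (3,4): δ = 150.14°  ·
  (3,5): δ = 111.71°  ·
  (3,6): δ = 40.00°  ✓
  (3,7): δ = 42.49°  ✓
  (4,5): δ = 141.57°  ·
  (4,6): δ = 69.86°  ✓
  (4,7): δ = 12.63°  ✓
  (5,6): δ = 108.29°  ·
  (5,7): δ = 25.80°  ✓
  (6,7): δ = 97.51°  ·
antipodal pairs: 12

count = 12; pairs: (0,4), (0,5), (0,6), (1,5), (1,6), (2,6), (2,7), (3,6), (3,7), (4,6), (4,7), (5,7)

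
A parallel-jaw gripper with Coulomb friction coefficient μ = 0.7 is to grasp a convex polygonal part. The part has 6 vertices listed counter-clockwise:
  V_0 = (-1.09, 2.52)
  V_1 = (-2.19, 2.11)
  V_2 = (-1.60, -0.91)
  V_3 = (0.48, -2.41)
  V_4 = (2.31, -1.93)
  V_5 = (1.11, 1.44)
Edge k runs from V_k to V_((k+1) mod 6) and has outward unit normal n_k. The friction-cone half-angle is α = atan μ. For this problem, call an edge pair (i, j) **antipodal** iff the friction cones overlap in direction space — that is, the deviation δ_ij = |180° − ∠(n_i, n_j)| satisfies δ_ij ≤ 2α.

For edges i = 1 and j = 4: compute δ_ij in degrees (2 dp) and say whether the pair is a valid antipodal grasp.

α = atan 0.7 = 34.99°;  2α = 69.98°
edge 1: e_1 = (+0.59, -3.02);  n_1 = (-0.9814, -0.1917)
edge 4: e_4 = (-1.20, +3.37);  n_4 = (+0.9421, +0.3355)
∠(n_1, n_4) = 171.45°
δ = |180° − 171.45°| = 8.55°
8.55° ≤ 2α = 69.98°  →  valid

δ = 8.55°, valid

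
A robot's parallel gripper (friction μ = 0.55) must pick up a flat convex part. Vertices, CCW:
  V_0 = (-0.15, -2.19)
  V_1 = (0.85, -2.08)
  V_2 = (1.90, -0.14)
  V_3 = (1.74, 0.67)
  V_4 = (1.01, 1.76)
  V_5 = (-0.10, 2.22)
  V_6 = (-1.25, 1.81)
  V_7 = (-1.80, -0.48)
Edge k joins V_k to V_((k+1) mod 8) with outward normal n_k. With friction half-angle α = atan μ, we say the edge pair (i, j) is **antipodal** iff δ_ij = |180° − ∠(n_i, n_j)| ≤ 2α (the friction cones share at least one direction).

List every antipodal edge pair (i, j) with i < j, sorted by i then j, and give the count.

α = atan 0.55 = 28.81°;  2α = 57.62°
n_0 = (+0.1093, -0.9940)
n_1 = (+0.8795, -0.4760)
n_2 = (+0.9810, +0.1938)
n_3 = (+0.8309, +0.5565)
n_4 = (+0.3828, +0.9238)
n_5 = (-0.3358, +0.9419)
n_6 = (-0.9723, +0.2335)
n_7 = (-0.7196, -0.6944)
  (0,1): δ = 124.70°  ·
  (0,2): δ = 85.10°  ·
  (0,3): δ = 62.47°  ·
  (0,4): δ = 28.79°  ✓
  (0,5): δ = 13.34°  ✓
  (0,6): δ = 70.22°  ·
  (0,7): δ = 127.70°  ·
  (1,2): δ = 140.40°  ·
  (1,3): δ = 117.76°  ·
  (1,4): δ = 84.09°  ·
  (1,5): δ = 41.95°  ✓
  (1,6): δ = 14.92°  ✓
  (1,7): δ = 72.40°  ·
  (2,3): δ = 157.36°  ·
  (2,4): δ = 123.68°  ·
  (2,5): δ = 81.55°  ·
  (2,6): δ = 24.68°  ✓
  (2,7): δ = 32.80°  ✓
  (3,4): δ = 146.32°  ·
  (3,5): δ = 104.19°  ·
  (3,6): δ = 47.32°  ✓
  (3,7): δ = 10.17°  ✓
  (4,5): δ = 137.87°  ·
  (4,6): δ = 81.00°  ·
  (4,7): δ = 23.51°  ✓
  (5,6): δ = 123.13°  ·
  (5,7): δ = 65.65°  ·
  (6,7): δ = 122.52°  ·
antipodal pairs: 9

count = 9; pairs: (0,4), (0,5), (1,5), (1,6), (2,6), (2,7), (3,6), (3,7), (4,7)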